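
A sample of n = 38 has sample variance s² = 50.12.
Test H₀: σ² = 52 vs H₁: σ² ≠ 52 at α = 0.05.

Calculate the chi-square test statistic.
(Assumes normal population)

Answer: χ² = 35.6623, fail to reject H₀

Derivation:
df = n - 1 = 37
χ² = (n-1)s²/σ₀² = 37×50.12/52 = 35.6623
Critical values: χ²_{0.975,37} = 22.106, χ²_{0.025,37} = 55.668
Rejection region: χ² < 22.106 or χ² > 55.668
Decision: fail to reject H₀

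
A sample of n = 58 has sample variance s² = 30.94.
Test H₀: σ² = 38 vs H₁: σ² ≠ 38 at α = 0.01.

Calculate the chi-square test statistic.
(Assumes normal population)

df = n - 1 = 57
χ² = (n-1)s²/σ₀² = 57×30.94/38 = 46.4100
Critical values: χ²_{0.995,57} = 33.248, χ²_{0.005,57} = 88.236
Rejection region: χ² < 33.248 or χ² > 88.236
Decision: fail to reject H₀

Answer: χ² = 46.4100, fail to reject H₀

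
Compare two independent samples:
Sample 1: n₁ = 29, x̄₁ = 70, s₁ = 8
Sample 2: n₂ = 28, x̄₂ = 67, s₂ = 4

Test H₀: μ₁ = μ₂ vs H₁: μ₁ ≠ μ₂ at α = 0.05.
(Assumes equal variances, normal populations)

Pooled variance: s²_p = [28×8² + 27×4²]/(55) = 40.4364
s_p = 6.3590
SE = s_p×√(1/n₁ + 1/n₂) = 6.3590×√(1/29 + 1/28) = 1.6848
t = (x̄₁ - x̄₂)/SE = (70 - 67)/1.6848 = 1.7806
df = 55, t-critical = ±2.004
Decision: fail to reject H₀

Answer: t = 1.7806, fail to reject H₀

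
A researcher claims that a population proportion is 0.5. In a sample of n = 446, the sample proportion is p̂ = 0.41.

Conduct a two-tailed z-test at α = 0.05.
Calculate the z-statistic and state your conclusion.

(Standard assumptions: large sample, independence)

H₀: p = 0.5, H₁: p ≠ 0.5
Standard error: SE = √(p₀(1-p₀)/n) = √(0.5×0.5/446) = 0.023676
z-statistic: z = (p̂ - p₀)/SE = (0.41 - 0.5)/0.023676 = -3.8013
Critical value: z_0.025 = ±1.960
p-value = 0.0001
Decision: reject H₀ at α = 0.05

Answer: z = -3.8013, reject H₀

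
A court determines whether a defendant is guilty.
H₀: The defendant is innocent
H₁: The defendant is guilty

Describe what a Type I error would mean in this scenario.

A Type I error (probability α) occurs when we reject a true H₀.
A Type II error (probability β) occurs when we fail to reject a false H₀.

Answer: Convicting an innocent person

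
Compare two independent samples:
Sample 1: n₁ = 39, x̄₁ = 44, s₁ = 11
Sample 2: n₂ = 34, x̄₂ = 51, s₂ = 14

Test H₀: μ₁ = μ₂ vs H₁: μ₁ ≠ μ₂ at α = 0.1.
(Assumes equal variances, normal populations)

Answer: t = -2.3896, reject H₀

Derivation:
Pooled variance: s²_p = [38×11² + 33×14²]/(71) = 155.8592
s_p = 12.4844
SE = s_p×√(1/n₁ + 1/n₂) = 12.4844×√(1/39 + 1/34) = 2.9293
t = (x̄₁ - x̄₂)/SE = (44 - 51)/2.9293 = -2.3896
df = 71, t-critical = ±1.667
Decision: reject H₀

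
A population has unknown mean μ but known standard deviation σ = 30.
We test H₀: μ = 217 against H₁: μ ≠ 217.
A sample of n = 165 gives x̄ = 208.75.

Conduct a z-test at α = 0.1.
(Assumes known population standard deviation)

Answer: z = -3.5324, reject H₀

Derivation:
Standard error: SE = σ/√n = 30/√165 = 2.3355
z-statistic: z = (x̄ - μ₀)/SE = (208.75 - 217)/2.3355 = -3.5324
Critical value: ±1.645
p-value = 0.0004
Decision: reject H₀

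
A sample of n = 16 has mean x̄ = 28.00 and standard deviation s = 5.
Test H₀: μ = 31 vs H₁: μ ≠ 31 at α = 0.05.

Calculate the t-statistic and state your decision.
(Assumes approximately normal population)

Answer: t = -2.4000, reject H₀

Derivation:
df = n - 1 = 15
SE = s/√n = 5/√16 = 1.2500
t = (x̄ - μ₀)/SE = (28.00 - 31)/1.2500 = -2.4000
Critical value: t_{0.025,15} = ±2.131
p-value ≈ 0.0298
Decision: reject H₀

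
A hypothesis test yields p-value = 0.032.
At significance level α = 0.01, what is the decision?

Answer: fail to reject H₀

Derivation:
Compare p-value to α:
0.032 ≥ 0.01
Decision: fail to reject H₀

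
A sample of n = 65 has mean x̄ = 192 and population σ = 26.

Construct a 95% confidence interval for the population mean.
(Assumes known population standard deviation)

Answer: (185.6792, 198.3208)

Derivation:
Confidence level: 95%, α = 0.05
z_0.025 = 1.960
SE = σ/√n = 26/√65 = 3.2249
Margin of error = 1.960 × 3.2249 = 6.3208
CI: x̄ ± margin = 192 ± 6.3208
CI: (185.6792, 198.3208)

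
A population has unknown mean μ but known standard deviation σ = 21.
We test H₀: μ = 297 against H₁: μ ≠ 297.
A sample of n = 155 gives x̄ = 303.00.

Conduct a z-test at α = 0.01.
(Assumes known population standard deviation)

Standard error: SE = σ/√n = 21/√155 = 1.6868
z-statistic: z = (x̄ - μ₀)/SE = (303.00 - 297)/1.6868 = 3.5570
Critical value: ±2.576
p-value = 0.0004
Decision: reject H₀

Answer: z = 3.5570, reject H₀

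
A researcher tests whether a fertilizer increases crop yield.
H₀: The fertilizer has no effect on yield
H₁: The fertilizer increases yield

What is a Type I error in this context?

Answer: Concluding the fertilizer works when it doesn't

Derivation:
Type I error: rejecting H₀ when it is actually true (false positive).
Type II error: failing to reject H₀ when H₁ is actually true (false negative).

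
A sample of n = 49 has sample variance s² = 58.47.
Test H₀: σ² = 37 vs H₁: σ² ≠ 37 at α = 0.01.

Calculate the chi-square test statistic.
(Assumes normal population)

Answer: χ² = 75.8530, fail to reject H₀

Derivation:
df = n - 1 = 48
χ² = (n-1)s²/σ₀² = 48×58.47/37 = 75.8530
Critical values: χ²_{0.995,48} = 26.511, χ²_{0.005,48} = 76.969
Rejection region: χ² < 26.511 or χ² > 76.969
Decision: fail to reject H₀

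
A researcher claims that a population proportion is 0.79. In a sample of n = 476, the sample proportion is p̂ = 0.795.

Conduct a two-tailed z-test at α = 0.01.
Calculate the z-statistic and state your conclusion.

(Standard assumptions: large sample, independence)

Answer: z = 0.2678, fail to reject H₀

Derivation:
H₀: p = 0.79, H₁: p ≠ 0.79
Standard error: SE = √(p₀(1-p₀)/n) = √(0.79×0.21/476) = 0.018669
z-statistic: z = (p̂ - p₀)/SE = (0.795 - 0.79)/0.018669 = 0.2678
Critical value: z_0.005 = ±2.576
p-value = 0.7889
Decision: fail to reject H₀ at α = 0.01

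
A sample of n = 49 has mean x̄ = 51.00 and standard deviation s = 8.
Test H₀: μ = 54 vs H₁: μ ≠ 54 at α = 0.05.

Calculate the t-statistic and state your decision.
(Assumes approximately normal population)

df = n - 1 = 48
SE = s/√n = 8/√49 = 1.1429
t = (x̄ - μ₀)/SE = (51.00 - 54)/1.1429 = -2.6249
Critical value: t_{0.025,48} = ±2.011
p-value ≈ 0.0116
Decision: reject H₀

Answer: t = -2.6249, reject H₀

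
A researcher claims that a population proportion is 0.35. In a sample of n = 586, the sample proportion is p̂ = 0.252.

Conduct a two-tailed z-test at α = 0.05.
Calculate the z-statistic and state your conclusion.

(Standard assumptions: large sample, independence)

Answer: z = -4.9739, reject H₀

Derivation:
H₀: p = 0.35, H₁: p ≠ 0.35
Standard error: SE = √(p₀(1-p₀)/n) = √(0.35×0.65/586) = 0.019703
z-statistic: z = (p̂ - p₀)/SE = (0.252 - 0.35)/0.019703 = -4.9739
Critical value: z_0.025 = ±1.960
p-value < 0.0001
Decision: reject H₀ at α = 0.05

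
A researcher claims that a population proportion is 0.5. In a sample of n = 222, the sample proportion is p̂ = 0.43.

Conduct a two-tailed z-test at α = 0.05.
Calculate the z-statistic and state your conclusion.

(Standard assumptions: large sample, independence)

Answer: z = -2.0859, reject H₀

Derivation:
H₀: p = 0.5, H₁: p ≠ 0.5
Standard error: SE = √(p₀(1-p₀)/n) = √(0.5×0.5/222) = 0.033558
z-statistic: z = (p̂ - p₀)/SE = (0.43 - 0.5)/0.033558 = -2.0859
Critical value: z_0.025 = ±1.960
p-value = 0.0370
Decision: reject H₀ at α = 0.05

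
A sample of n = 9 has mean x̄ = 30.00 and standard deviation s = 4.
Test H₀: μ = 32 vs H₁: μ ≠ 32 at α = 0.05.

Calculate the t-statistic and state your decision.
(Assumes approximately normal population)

Answer: t = -1.5000, fail to reject H₀

Derivation:
df = n - 1 = 8
SE = s/√n = 4/√9 = 1.3333
t = (x̄ - μ₀)/SE = (30.00 - 32)/1.3333 = -1.5000
Critical value: t_{0.025,8} = ±2.306
p-value ≈ 0.1720
Decision: fail to reject H₀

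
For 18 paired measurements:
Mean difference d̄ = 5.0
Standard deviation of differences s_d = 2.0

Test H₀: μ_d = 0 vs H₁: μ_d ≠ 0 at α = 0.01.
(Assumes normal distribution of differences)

Answer: t = 10.6067, reject H₀

Derivation:
df = n - 1 = 17
SE = s_d/√n = 2.0/√18 = 0.4714
t = d̄/SE = 5.0/0.4714 = 10.6067
Critical value: t_{0.005,17} = ±2.898
p-value < 0.0001
Decision: reject H₀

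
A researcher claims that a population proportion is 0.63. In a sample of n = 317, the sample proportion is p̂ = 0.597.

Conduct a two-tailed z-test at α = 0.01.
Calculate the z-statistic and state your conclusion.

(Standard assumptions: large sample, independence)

H₀: p = 0.63, H₁: p ≠ 0.63
Standard error: SE = √(p₀(1-p₀)/n) = √(0.63×0.37/317) = 0.027117
z-statistic: z = (p̂ - p₀)/SE = (0.597 - 0.63)/0.027117 = -1.2169
Critical value: z_0.005 = ±2.576
p-value = 0.2236
Decision: fail to reject H₀ at α = 0.01

Answer: z = -1.2169, fail to reject H₀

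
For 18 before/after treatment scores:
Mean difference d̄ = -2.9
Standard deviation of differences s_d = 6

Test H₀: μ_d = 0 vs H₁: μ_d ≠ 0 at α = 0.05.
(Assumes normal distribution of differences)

df = n - 1 = 17
SE = s_d/√n = 6/√18 = 1.4142
t = d̄/SE = -2.9/1.4142 = -2.0506
Critical value: t_{0.025,17} = ±2.110
p-value ≈ 0.0561
Decision: fail to reject H₀

Answer: t = -2.0506, fail to reject H₀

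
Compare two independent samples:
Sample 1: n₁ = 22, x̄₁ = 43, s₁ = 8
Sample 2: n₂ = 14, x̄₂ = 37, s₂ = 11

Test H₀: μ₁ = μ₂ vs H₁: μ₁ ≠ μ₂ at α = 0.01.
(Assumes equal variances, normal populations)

Answer: t = 1.8947, fail to reject H₀

Derivation:
Pooled variance: s²_p = [21×8² + 13×11²]/(34) = 85.7941
s_p = 9.2625
SE = s_p×√(1/n₁ + 1/n₂) = 9.2625×√(1/22 + 1/14) = 3.1667
t = (x̄₁ - x̄₂)/SE = (43 - 37)/3.1667 = 1.8947
df = 34, t-critical = ±2.728
Decision: fail to reject H₀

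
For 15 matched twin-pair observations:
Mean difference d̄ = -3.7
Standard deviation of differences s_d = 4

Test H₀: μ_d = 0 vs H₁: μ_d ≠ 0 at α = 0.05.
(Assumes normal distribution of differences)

df = n - 1 = 14
SE = s_d/√n = 4/√15 = 1.0328
t = d̄/SE = -3.7/1.0328 = -3.5825
Critical value: t_{0.025,14} = ±2.145
p-value ≈ 0.0030
Decision: reject H₀

Answer: t = -3.5825, reject H₀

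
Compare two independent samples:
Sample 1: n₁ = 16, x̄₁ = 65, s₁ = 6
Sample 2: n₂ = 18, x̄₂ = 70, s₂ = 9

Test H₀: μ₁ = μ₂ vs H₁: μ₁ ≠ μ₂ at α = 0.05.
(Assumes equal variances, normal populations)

Answer: t = -1.8801, fail to reject H₀

Derivation:
Pooled variance: s²_p = [15×6² + 17×9²]/(32) = 59.9062
s_p = 7.7399
SE = s_p×√(1/n₁ + 1/n₂) = 7.7399×√(1/16 + 1/18) = 2.6594
t = (x̄₁ - x̄₂)/SE = (65 - 70)/2.6594 = -1.8801
df = 32, t-critical = ±2.037
Decision: fail to reject H₀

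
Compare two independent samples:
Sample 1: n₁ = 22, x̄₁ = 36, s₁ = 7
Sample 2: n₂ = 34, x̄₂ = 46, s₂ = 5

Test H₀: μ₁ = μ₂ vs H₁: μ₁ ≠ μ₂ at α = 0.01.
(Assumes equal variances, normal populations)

Pooled variance: s²_p = [21×7² + 33×5²]/(54) = 34.3333
s_p = 5.8595
SE = s_p×√(1/n₁ + 1/n₂) = 5.8595×√(1/22 + 1/34) = 1.6033
t = (x̄₁ - x̄₂)/SE = (36 - 46)/1.6033 = -6.2371
df = 54, t-critical = ±2.670
Decision: reject H₀

Answer: t = -6.2371, reject H₀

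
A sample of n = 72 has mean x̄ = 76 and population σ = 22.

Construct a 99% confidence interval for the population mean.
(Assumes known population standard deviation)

Answer: (69.3212, 82.6788)

Derivation:
Confidence level: 99%, α = 0.01
z_0.005 = 2.576
SE = σ/√n = 22/√72 = 2.5927
Margin of error = 2.576 × 2.5927 = 6.6788
CI: x̄ ± margin = 76 ± 6.6788
CI: (69.3212, 82.6788)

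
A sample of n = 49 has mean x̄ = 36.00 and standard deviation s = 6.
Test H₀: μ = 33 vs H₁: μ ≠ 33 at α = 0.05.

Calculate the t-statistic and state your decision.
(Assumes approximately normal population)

df = n - 1 = 48
SE = s/√n = 6/√49 = 0.8571
t = (x̄ - μ₀)/SE = (36.00 - 33)/0.8571 = 3.5002
Critical value: t_{0.025,48} = ±2.011
p-value ≈ 0.0010
Decision: reject H₀

Answer: t = 3.5002, reject H₀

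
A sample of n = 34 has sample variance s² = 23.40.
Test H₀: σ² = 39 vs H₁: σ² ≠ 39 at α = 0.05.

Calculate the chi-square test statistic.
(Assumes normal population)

Answer: χ² = 19.8000, fail to reject H₀

Derivation:
df = n - 1 = 33
χ² = (n-1)s²/σ₀² = 33×23.40/39 = 19.8000
Critical values: χ²_{0.975,33} = 19.047, χ²_{0.025,33} = 50.725
Rejection region: χ² < 19.047 or χ² > 50.725
Decision: fail to reject H₀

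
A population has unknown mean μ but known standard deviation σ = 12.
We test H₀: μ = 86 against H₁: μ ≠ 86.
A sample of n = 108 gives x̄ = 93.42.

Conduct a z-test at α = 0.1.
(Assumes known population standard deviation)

Standard error: SE = σ/√n = 12/√108 = 1.1547
z-statistic: z = (x̄ - μ₀)/SE = (93.42 - 86)/1.1547 = 6.4259
Critical value: ±1.645
p-value < 0.0001
Decision: reject H₀

Answer: z = 6.4259, reject H₀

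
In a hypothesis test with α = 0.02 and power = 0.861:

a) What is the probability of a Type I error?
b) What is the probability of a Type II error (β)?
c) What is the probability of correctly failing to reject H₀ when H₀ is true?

a) Type I error probability = α = 0.02
b) Power = P(reject H₀ | H₁ true) = 1 - β = 0.861, so Type II error probability = β = 1 - Power = 0.139
c) P(fail to reject H₀ | H₀ true) = 1 - α = 0.98

Answer: a) 0.02, b) 0.139, c) 0.98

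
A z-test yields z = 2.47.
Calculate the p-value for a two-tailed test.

For z = 2.47:
p = 2×P(Z > |2.47|) = 2×(1 - Φ(2.47)) = 0.0135

Answer: p-value ≈ 0.0135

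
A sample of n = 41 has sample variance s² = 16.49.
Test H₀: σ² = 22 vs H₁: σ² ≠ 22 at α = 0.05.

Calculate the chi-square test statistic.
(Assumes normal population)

Answer: χ² = 29.9818, fail to reject H₀

Derivation:
df = n - 1 = 40
χ² = (n-1)s²/σ₀² = 40×16.49/22 = 29.9818
Critical values: χ²_{0.975,40} = 24.433, χ²_{0.025,40} = 59.342
Rejection region: χ² < 24.433 or χ² > 59.342
Decision: fail to reject H₀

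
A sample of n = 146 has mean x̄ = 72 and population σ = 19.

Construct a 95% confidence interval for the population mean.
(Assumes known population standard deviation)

Confidence level: 95%, α = 0.05
z_0.025 = 1.960
SE = σ/√n = 19/√146 = 1.5725
Margin of error = 1.960 × 1.5725 = 3.0821
CI: x̄ ± margin = 72 ± 3.0821
CI: (68.9179, 75.0821)

Answer: (68.9179, 75.0821)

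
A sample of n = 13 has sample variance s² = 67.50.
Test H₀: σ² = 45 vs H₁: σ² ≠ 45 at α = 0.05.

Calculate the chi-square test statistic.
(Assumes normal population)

df = n - 1 = 12
χ² = (n-1)s²/σ₀² = 12×67.50/45 = 18.0000
Critical values: χ²_{0.975,12} = 4.404, χ²_{0.025,12} = 23.337
Rejection region: χ² < 4.404 or χ² > 23.337
Decision: fail to reject H₀

Answer: χ² = 18.0000, fail to reject H₀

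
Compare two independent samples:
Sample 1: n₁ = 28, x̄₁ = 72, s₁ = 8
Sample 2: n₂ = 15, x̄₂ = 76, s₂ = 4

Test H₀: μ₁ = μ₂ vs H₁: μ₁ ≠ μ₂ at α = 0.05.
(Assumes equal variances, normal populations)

Pooled variance: s²_p = [27×8² + 14×4²]/(41) = 47.6098
s_p = 6.9000
SE = s_p×√(1/n₁ + 1/n₂) = 6.9000×√(1/28 + 1/15) = 2.2078
t = (x̄₁ - x̄₂)/SE = (72 - 76)/2.2078 = -1.8118
df = 41, t-critical = ±2.020
Decision: fail to reject H₀

Answer: t = -1.8118, fail to reject H₀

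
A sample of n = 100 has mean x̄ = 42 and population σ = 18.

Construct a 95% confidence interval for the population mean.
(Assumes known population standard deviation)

Answer: (38.4720, 45.5280)

Derivation:
Confidence level: 95%, α = 0.05
z_0.025 = 1.960
SE = σ/√n = 18/√100 = 1.8000
Margin of error = 1.960 × 1.8000 = 3.5280
CI: x̄ ± margin = 42 ± 3.5280
CI: (38.4720, 45.5280)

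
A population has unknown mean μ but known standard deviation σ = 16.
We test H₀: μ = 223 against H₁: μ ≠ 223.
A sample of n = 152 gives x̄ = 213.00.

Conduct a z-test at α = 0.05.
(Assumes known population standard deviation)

Standard error: SE = σ/√n = 16/√152 = 1.2978
z-statistic: z = (x̄ - μ₀)/SE = (213.00 - 223)/1.2978 = -7.7053
Critical value: ±1.960
p-value < 0.0001
Decision: reject H₀

Answer: z = -7.7053, reject H₀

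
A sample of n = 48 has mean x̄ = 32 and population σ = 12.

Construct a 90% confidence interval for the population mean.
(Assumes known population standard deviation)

Answer: (29.1507, 34.8493)

Derivation:
Confidence level: 90%, α = 0.1
z_0.05 = 1.645
SE = σ/√n = 12/√48 = 1.7321
Margin of error = 1.645 × 1.7321 = 2.8493
CI: x̄ ± margin = 32 ± 2.8493
CI: (29.1507, 34.8493)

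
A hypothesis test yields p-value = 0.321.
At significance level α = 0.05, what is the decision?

Answer: fail to reject H₀

Derivation:
Compare p-value to α:
0.321 ≥ 0.05
Decision: fail to reject H₀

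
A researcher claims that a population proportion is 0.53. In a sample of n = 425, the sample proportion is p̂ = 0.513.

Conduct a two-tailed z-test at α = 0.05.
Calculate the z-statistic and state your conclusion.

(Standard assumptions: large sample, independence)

Answer: z = -0.7022, fail to reject H₀

Derivation:
H₀: p = 0.53, H₁: p ≠ 0.53
Standard error: SE = √(p₀(1-p₀)/n) = √(0.53×0.47/425) = 0.024210
z-statistic: z = (p̂ - p₀)/SE = (0.513 - 0.53)/0.024210 = -0.7022
Critical value: z_0.025 = ±1.960
p-value = 0.4826
Decision: fail to reject H₀ at α = 0.05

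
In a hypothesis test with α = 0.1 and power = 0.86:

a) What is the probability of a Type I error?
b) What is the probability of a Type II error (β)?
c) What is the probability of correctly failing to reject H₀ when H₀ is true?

Answer: a) 0.1, b) 0.14, c) 0.9

Derivation:
a) Type I error probability = α = 0.1
b) Power = P(reject H₀ | H₁ true) = 1 - β = 0.86, so Type II error probability = β = 1 - Power = 0.14
c) P(fail to reject H₀ | H₀ true) = 1 - α = 0.9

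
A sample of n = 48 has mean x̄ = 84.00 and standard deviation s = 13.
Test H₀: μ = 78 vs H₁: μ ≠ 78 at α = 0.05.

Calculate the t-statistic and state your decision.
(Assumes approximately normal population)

df = n - 1 = 47
SE = s/√n = 13/√48 = 1.8764
t = (x̄ - μ₀)/SE = (84.00 - 78)/1.8764 = 3.1976
Critical value: t_{0.025,47} = ±2.012
p-value ≈ 0.0025
Decision: reject H₀

Answer: t = 3.1976, reject H₀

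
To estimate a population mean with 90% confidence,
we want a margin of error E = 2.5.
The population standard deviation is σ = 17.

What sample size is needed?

Answer: n = 126

Derivation:
z_0.05 = 1.645
n = (z×σ/E)² = (1.645×17/2.5)²
n = 125.1266
Round up: n = 126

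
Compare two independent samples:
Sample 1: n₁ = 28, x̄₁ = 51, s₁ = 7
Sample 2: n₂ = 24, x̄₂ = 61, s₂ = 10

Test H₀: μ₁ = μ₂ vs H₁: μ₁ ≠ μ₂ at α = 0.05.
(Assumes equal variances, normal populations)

Answer: t = -4.2232, reject H₀

Derivation:
Pooled variance: s²_p = [27×7² + 23×10²]/(50) = 72.4600
s_p = 8.5123
SE = s_p×√(1/n₁ + 1/n₂) = 8.5123×√(1/28 + 1/24) = 2.3679
t = (x̄₁ - x̄₂)/SE = (51 - 61)/2.3679 = -4.2232
df = 50, t-critical = ±2.009
Decision: reject H₀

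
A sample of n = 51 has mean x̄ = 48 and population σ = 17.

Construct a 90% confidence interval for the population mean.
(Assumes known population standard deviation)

Confidence level: 90%, α = 0.1
z_0.05 = 1.645
SE = σ/√n = 17/√51 = 2.3805
Margin of error = 1.645 × 2.3805 = 3.9159
CI: x̄ ± margin = 48 ± 3.9159
CI: (44.0841, 51.9159)

Answer: (44.0841, 51.9159)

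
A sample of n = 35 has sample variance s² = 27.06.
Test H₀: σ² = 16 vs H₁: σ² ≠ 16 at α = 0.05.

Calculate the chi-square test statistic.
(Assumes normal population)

df = n - 1 = 34
χ² = (n-1)s²/σ₀² = 34×27.06/16 = 57.5025
Critical values: χ²_{0.975,34} = 19.806, χ²_{0.025,34} = 51.966
Rejection region: χ² < 19.806 or χ² > 51.966
Decision: reject H₀

Answer: χ² = 57.5025, reject H₀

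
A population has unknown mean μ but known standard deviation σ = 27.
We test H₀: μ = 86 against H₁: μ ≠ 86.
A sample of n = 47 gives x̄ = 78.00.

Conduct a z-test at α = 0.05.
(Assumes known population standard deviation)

Standard error: SE = σ/√n = 27/√47 = 3.9384
z-statistic: z = (x̄ - μ₀)/SE = (78.00 - 86)/3.9384 = -2.0313
Critical value: ±1.960
p-value = 0.0422
Decision: reject H₀

Answer: z = -2.0313, reject H₀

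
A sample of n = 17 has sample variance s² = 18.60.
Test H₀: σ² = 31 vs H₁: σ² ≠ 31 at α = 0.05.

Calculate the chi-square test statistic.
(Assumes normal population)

Answer: χ² = 9.6000, fail to reject H₀

Derivation:
df = n - 1 = 16
χ² = (n-1)s²/σ₀² = 16×18.60/31 = 9.6000
Critical values: χ²_{0.975,16} = 6.908, χ²_{0.025,16} = 28.845
Rejection region: χ² < 6.908 or χ² > 28.845
Decision: fail to reject H₀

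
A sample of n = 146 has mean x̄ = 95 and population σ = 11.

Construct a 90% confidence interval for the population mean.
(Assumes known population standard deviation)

Answer: (93.5024, 96.4976)

Derivation:
Confidence level: 90%, α = 0.1
z_0.05 = 1.645
SE = σ/√n = 11/√146 = 0.9104
Margin of error = 1.645 × 0.9104 = 1.4976
CI: x̄ ± margin = 95 ± 1.4976
CI: (93.5024, 96.4976)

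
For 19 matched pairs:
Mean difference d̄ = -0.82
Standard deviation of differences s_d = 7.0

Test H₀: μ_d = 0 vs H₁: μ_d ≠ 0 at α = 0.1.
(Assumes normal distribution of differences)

Answer: t = -0.5106, fail to reject H₀

Derivation:
df = n - 1 = 18
SE = s_d/√n = 7.0/√19 = 1.6059
t = d̄/SE = -0.82/1.6059 = -0.5106
Critical value: t_{0.05,18} = ±1.734
p-value ≈ 0.6158
Decision: fail to reject H₀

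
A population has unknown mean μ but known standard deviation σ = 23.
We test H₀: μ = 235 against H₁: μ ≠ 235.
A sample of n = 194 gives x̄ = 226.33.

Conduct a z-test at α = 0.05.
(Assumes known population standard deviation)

Standard error: SE = σ/√n = 23/√194 = 1.6513
z-statistic: z = (x̄ - μ₀)/SE = (226.33 - 235)/1.6513 = -5.2504
Critical value: ±1.960
p-value < 0.0001
Decision: reject H₀

Answer: z = -5.2504, reject H₀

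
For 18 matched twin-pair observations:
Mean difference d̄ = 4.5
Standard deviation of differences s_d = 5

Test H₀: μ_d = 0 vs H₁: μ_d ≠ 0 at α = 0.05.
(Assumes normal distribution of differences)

df = n - 1 = 17
SE = s_d/√n = 5/√18 = 1.1785
t = d̄/SE = 4.5/1.1785 = 3.8184
Critical value: t_{0.025,17} = ±2.110
p-value ≈ 0.0014
Decision: reject H₀

Answer: t = 3.8184, reject H₀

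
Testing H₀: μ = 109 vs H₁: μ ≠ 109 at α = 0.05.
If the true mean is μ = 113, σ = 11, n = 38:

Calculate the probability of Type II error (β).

SE = σ/√n = 11/√38 = 1.7844
Critical values: μ₀ ± z_0.025×SE = 109 ± 1.960×1.7844
Acceptance region: (105.5026, 112.4974)
Under H₁ (μ = 113): z_high = (112.4974 - 113)/1.7844 = -0.2817, z_low = (105.5026 - 113)/1.7844 = -4.2016
β = P(not reject | H₁) = Φ(-0.2817) - Φ(-4.2016) ≈ 0.3891

Answer: β ≈ 0.3891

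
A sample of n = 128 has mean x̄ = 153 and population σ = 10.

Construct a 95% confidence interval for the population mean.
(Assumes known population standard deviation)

Answer: (151.2676, 154.7324)

Derivation:
Confidence level: 95%, α = 0.05
z_0.025 = 1.960
SE = σ/√n = 10/√128 = 0.8839
Margin of error = 1.960 × 0.8839 = 1.7324
CI: x̄ ± margin = 153 ± 1.7324
CI: (151.2676, 154.7324)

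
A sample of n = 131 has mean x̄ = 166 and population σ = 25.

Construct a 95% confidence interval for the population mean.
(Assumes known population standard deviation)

Answer: (161.7188, 170.2812)

Derivation:
Confidence level: 95%, α = 0.05
z_0.025 = 1.960
SE = σ/√n = 25/√131 = 2.1843
Margin of error = 1.960 × 2.1843 = 4.2812
CI: x̄ ± margin = 166 ± 4.2812
CI: (161.7188, 170.2812)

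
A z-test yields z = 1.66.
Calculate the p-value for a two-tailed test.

For z = 1.66:
p = 2×P(Z > |1.66|) = 2×(1 - Φ(1.66)) = 0.0969

Answer: p-value ≈ 0.0969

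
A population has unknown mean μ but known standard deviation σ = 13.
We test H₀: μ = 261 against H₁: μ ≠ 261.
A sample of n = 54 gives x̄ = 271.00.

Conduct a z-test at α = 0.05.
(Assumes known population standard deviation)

Answer: z = 5.6526, reject H₀

Derivation:
Standard error: SE = σ/√n = 13/√54 = 1.7691
z-statistic: z = (x̄ - μ₀)/SE = (271.00 - 261)/1.7691 = 5.6526
Critical value: ±1.960
p-value < 0.0001
Decision: reject H₀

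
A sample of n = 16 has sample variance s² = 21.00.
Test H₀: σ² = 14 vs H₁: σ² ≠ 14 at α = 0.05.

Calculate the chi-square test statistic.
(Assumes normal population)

df = n - 1 = 15
χ² = (n-1)s²/σ₀² = 15×21.00/14 = 22.5000
Critical values: χ²_{0.975,15} = 6.262, χ²_{0.025,15} = 27.488
Rejection region: χ² < 6.262 or χ² > 27.488
Decision: fail to reject H₀

Answer: χ² = 22.5000, fail to reject H₀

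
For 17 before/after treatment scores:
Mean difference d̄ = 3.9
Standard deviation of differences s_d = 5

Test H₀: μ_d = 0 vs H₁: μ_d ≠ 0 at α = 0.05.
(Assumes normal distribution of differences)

df = n - 1 = 16
SE = s_d/√n = 5/√17 = 1.2127
t = d̄/SE = 3.9/1.2127 = 3.2160
Critical value: t_{0.025,16} = ±2.120
p-value ≈ 0.0054
Decision: reject H₀

Answer: t = 3.2160, reject H₀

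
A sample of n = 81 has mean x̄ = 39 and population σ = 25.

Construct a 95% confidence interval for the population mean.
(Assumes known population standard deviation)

Answer: (33.5555, 44.4445)

Derivation:
Confidence level: 95%, α = 0.05
z_0.025 = 1.960
SE = σ/√n = 25/√81 = 2.7778
Margin of error = 1.960 × 2.7778 = 5.4445
CI: x̄ ± margin = 39 ± 5.4445
CI: (33.5555, 44.4445)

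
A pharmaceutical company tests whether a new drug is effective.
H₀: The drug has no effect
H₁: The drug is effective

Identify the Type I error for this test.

Type I error (α): Rejecting H₀ when H₀ is true
Type II error (β): Failing to reject H₀ when H₁ is true

Answer: Concluding the drug is effective when it actually has no effect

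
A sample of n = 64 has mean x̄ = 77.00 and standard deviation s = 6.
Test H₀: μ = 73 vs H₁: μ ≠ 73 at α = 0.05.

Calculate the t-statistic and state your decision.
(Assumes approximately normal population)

Answer: t = 5.3333, reject H₀

Derivation:
df = n - 1 = 63
SE = s/√n = 6/√64 = 0.7500
t = (x̄ - μ₀)/SE = (77.00 - 73)/0.7500 = 5.3333
Critical value: t_{0.025,63} = ±1.998
p-value < 0.0001
Decision: reject H₀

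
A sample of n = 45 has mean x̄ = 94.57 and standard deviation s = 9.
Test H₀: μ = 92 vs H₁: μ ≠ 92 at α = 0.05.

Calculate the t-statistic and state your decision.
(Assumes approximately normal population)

Answer: t = 1.9156, fail to reject H₀

Derivation:
df = n - 1 = 44
SE = s/√n = 9/√45 = 1.3416
t = (x̄ - μ₀)/SE = (94.57 - 92)/1.3416 = 1.9156
Critical value: t_{0.025,44} = ±2.015
p-value ≈ 0.0619
Decision: fail to reject H₀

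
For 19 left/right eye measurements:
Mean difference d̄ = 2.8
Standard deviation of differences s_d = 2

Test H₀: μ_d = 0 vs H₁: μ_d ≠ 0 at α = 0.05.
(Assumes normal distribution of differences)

Answer: t = 6.1029, reject H₀

Derivation:
df = n - 1 = 18
SE = s_d/√n = 2/√19 = 0.4588
t = d̄/SE = 2.8/0.4588 = 6.1029
Critical value: t_{0.025,18} = ±2.101
p-value < 0.0001
Decision: reject H₀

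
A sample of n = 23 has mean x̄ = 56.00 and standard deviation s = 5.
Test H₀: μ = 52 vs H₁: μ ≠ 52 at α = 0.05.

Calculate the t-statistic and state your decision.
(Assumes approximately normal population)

df = n - 1 = 22
SE = s/√n = 5/√23 = 1.0426
t = (x̄ - μ₀)/SE = (56.00 - 52)/1.0426 = 3.8366
Critical value: t_{0.025,22} = ±2.074
p-value ≈ 0.0009
Decision: reject H₀

Answer: t = 3.8366, reject H₀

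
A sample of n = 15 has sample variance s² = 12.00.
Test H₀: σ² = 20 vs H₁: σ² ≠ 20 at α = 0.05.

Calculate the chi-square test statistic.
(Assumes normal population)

df = n - 1 = 14
χ² = (n-1)s²/σ₀² = 14×12.00/20 = 8.4000
Critical values: χ²_{0.975,14} = 5.629, χ²_{0.025,14} = 26.119
Rejection region: χ² < 5.629 or χ² > 26.119
Decision: fail to reject H₀

Answer: χ² = 8.4000, fail to reject H₀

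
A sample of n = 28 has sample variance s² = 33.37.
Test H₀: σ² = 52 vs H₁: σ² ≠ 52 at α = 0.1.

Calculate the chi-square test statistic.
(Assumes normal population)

df = n - 1 = 27
χ² = (n-1)s²/σ₀² = 27×33.37/52 = 17.3267
Critical values: χ²_{0.95,27} = 16.151, χ²_{0.05,27} = 40.113
Rejection region: χ² < 16.151 or χ² > 40.113
Decision: fail to reject H₀

Answer: χ² = 17.3267, fail to reject H₀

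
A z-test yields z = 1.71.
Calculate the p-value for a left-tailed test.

Answer: p-value ≈ 0.9564

Derivation:
For z = 1.71:
p = P(Z < 1.71) = Φ(1.71) = 0.9564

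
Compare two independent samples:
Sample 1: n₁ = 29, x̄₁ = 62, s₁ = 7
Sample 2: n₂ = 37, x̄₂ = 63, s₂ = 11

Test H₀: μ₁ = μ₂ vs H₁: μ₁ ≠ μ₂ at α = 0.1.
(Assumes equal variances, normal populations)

Pooled variance: s²_p = [28×7² + 36×11²]/(64) = 89.5000
s_p = 9.4604
SE = s_p×√(1/n₁ + 1/n₂) = 9.4604×√(1/29 + 1/37) = 2.3463
t = (x̄₁ - x̄₂)/SE = (62 - 63)/2.3463 = -0.4262
df = 64, t-critical = ±1.669
Decision: fail to reject H₀

Answer: t = -0.4262, fail to reject H₀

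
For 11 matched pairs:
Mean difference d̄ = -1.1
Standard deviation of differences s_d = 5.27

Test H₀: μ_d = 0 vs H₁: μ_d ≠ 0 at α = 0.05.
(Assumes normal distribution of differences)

Answer: t = -0.6923, fail to reject H₀

Derivation:
df = n - 1 = 10
SE = s_d/√n = 5.27/√11 = 1.5890
t = d̄/SE = -1.1/1.5890 = -0.6923
Critical value: t_{0.025,10} = ±2.228
p-value ≈ 0.5045
Decision: fail to reject H₀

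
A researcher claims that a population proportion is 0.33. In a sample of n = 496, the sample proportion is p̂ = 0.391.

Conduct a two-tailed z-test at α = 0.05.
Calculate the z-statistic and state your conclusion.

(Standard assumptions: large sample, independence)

Answer: z = 2.8892, reject H₀

Derivation:
H₀: p = 0.33, H₁: p ≠ 0.33
Standard error: SE = √(p₀(1-p₀)/n) = √(0.33×0.67/496) = 0.021113
z-statistic: z = (p̂ - p₀)/SE = (0.391 - 0.33)/0.021113 = 2.8892
Critical value: z_0.025 = ±1.960
p-value = 0.0039
Decision: reject H₀ at α = 0.05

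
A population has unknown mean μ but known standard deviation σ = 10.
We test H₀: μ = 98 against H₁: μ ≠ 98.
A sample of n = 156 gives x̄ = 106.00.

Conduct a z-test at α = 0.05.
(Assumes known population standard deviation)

Standard error: SE = σ/√n = 10/√156 = 0.8006
z-statistic: z = (x̄ - μ₀)/SE = (106.00 - 98)/0.8006 = 9.9925
Critical value: ±1.960
p-value < 0.0001
Decision: reject H₀

Answer: z = 9.9925, reject H₀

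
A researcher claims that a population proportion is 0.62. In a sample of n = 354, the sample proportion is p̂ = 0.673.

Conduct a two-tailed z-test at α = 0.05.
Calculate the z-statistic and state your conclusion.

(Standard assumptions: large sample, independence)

Answer: z = 2.0544, reject H₀

Derivation:
H₀: p = 0.62, H₁: p ≠ 0.62
Standard error: SE = √(p₀(1-p₀)/n) = √(0.62×0.38/354) = 0.025798
z-statistic: z = (p̂ - p₀)/SE = (0.673 - 0.62)/0.025798 = 2.0544
Critical value: z_0.025 = ±1.960
p-value = 0.0399
Decision: reject H₀ at α = 0.05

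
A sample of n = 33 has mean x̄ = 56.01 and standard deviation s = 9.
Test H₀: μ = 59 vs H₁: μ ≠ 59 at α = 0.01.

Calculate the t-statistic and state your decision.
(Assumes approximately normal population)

df = n - 1 = 32
SE = s/√n = 9/√33 = 1.5667
t = (x̄ - μ₀)/SE = (56.01 - 59)/1.5667 = -1.9085
Critical value: t_{0.005,32} = ±2.738
p-value ≈ 0.0653
Decision: fail to reject H₀

Answer: t = -1.9085, fail to reject H₀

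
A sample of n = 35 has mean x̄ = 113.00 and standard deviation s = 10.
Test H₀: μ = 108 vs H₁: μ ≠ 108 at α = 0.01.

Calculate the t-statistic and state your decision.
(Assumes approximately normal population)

df = n - 1 = 34
SE = s/√n = 10/√35 = 1.6903
t = (x̄ - μ₀)/SE = (113.00 - 108)/1.6903 = 2.9581
Critical value: t_{0.005,34} = ±2.728
p-value ≈ 0.0056
Decision: reject H₀

Answer: t = 2.9581, reject H₀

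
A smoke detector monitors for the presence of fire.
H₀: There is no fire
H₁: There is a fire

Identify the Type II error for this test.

A Type I error (probability α) occurs when we reject a true H₀.
A Type II error (probability β) occurs when we fail to reject a false H₀.

Answer: The alarm fails to sound when there actually is a fire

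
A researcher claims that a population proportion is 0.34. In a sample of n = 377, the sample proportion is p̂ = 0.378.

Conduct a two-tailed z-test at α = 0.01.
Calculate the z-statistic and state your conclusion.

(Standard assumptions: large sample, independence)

Answer: z = 1.5576, fail to reject H₀

Derivation:
H₀: p = 0.34, H₁: p ≠ 0.34
Standard error: SE = √(p₀(1-p₀)/n) = √(0.34×0.66/377) = 0.024397
z-statistic: z = (p̂ - p₀)/SE = (0.378 - 0.34)/0.024397 = 1.5576
Critical value: z_0.005 = ±2.576
p-value = 0.1193
Decision: fail to reject H₀ at α = 0.01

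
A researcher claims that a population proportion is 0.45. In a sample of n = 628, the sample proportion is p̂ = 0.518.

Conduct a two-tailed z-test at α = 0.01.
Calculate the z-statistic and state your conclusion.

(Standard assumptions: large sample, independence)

H₀: p = 0.45, H₁: p ≠ 0.45
Standard error: SE = √(p₀(1-p₀)/n) = √(0.45×0.55/628) = 0.019852
z-statistic: z = (p̂ - p₀)/SE = (0.518 - 0.45)/0.019852 = 3.4253
Critical value: z_0.005 = ±2.576
p-value = 0.0006
Decision: reject H₀ at α = 0.01

Answer: z = 3.4253, reject H₀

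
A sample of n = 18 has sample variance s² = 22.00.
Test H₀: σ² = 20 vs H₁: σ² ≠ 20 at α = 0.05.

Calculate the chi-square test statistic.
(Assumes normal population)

df = n - 1 = 17
χ² = (n-1)s²/σ₀² = 17×22.00/20 = 18.7000
Critical values: χ²_{0.975,17} = 7.564, χ²_{0.025,17} = 30.191
Rejection region: χ² < 7.564 or χ² > 30.191
Decision: fail to reject H₀

Answer: χ² = 18.7000, fail to reject H₀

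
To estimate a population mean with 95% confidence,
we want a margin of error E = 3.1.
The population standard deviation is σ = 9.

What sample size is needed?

Answer: n = 33

Derivation:
z_0.025 = 1.960
n = (z×σ/E)² = (1.960×9/3.1)²
n = 32.3798
Round up: n = 33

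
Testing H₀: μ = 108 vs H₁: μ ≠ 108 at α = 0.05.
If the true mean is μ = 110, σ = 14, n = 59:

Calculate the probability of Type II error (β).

Answer: β ≈ 0.8047

Derivation:
SE = σ/√n = 14/√59 = 1.8226
Critical values: μ₀ ± z_0.025×SE = 108 ± 1.960×1.8226
Acceptance region: (104.4277, 111.5723)
Under H₁ (μ = 110): z_high = (111.5723 - 110)/1.8226 = 0.8627, z_low = (104.4277 - 110)/1.8226 = -3.0573
β = P(not reject | H₁) = Φ(0.8627) - Φ(-3.0573) ≈ 0.8047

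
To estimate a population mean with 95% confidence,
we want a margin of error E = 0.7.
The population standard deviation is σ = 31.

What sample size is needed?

z_0.025 = 1.960
n = (z×σ/E)² = (1.960×31/0.7)²
n = 7534.2400
Round up: n = 7535

Answer: n = 7535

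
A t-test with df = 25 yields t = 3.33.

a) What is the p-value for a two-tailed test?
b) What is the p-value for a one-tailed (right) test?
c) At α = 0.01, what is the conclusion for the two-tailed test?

Using t-distribution with df = 25:
a) Two-tailed: p = 2×P(T > 3.33) = 0.0027
b) One-tailed: p = P(T > 3.33) = 0.0013
c) 0.0027 < 0.01, reject H₀

Answer: a) 0.0027, b) 0.0013, c) reject H₀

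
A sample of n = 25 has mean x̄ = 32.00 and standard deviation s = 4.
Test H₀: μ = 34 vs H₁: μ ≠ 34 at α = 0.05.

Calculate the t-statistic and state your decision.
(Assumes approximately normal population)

df = n - 1 = 24
SE = s/√n = 4/√25 = 0.8000
t = (x̄ - μ₀)/SE = (32.00 - 34)/0.8000 = -2.5000
Critical value: t_{0.025,24} = ±2.064
p-value ≈ 0.0197
Decision: reject H₀

Answer: t = -2.5000, reject H₀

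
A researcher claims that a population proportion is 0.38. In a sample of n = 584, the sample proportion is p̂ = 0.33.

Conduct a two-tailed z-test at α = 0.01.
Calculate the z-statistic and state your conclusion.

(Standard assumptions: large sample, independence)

H₀: p = 0.38, H₁: p ≠ 0.38
Standard error: SE = √(p₀(1-p₀)/n) = √(0.38×0.62/584) = 0.020085
z-statistic: z = (p̂ - p₀)/SE = (0.33 - 0.38)/0.020085 = -2.4894
Critical value: z_0.005 = ±2.576
p-value = 0.0128
Decision: fail to reject H₀ at α = 0.01

Answer: z = -2.4894, fail to reject H₀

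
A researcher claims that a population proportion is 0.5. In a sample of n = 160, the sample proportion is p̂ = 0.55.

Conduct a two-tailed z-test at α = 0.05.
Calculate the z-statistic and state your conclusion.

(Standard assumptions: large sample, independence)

H₀: p = 0.5, H₁: p ≠ 0.5
Standard error: SE = √(p₀(1-p₀)/n) = √(0.5×0.5/160) = 0.039528
z-statistic: z = (p̂ - p₀)/SE = (0.55 - 0.5)/0.039528 = 1.2649
Critical value: z_0.025 = ±1.960
p-value = 0.2059
Decision: fail to reject H₀ at α = 0.05

Answer: z = 1.2649, fail to reject H₀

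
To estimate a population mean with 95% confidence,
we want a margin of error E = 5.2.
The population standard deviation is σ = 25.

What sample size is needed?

z_0.025 = 1.960
n = (z×σ/E)² = (1.960×25/5.2)²
n = 88.7944
Round up: n = 89

Answer: n = 89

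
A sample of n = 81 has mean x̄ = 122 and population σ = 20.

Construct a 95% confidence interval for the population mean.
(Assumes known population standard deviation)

Confidence level: 95%, α = 0.05
z_0.025 = 1.960
SE = σ/√n = 20/√81 = 2.2222
Margin of error = 1.960 × 2.2222 = 4.3555
CI: x̄ ± margin = 122 ± 4.3555
CI: (117.6445, 126.3555)

Answer: (117.6445, 126.3555)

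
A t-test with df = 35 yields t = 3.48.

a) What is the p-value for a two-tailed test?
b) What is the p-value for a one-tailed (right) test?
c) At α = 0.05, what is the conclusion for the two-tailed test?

Answer: a) 0.0014, b) 0.0007, c) reject H₀

Derivation:
Using t-distribution with df = 35:
a) Two-tailed: p = 2×P(T > 3.48) = 0.0014
b) One-tailed: p = P(T > 3.48) = 0.0007
c) 0.0014 < 0.05, reject H₀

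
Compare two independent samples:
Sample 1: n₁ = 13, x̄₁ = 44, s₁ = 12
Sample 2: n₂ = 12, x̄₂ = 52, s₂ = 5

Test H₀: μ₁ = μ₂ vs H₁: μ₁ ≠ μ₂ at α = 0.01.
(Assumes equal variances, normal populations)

Pooled variance: s²_p = [12×12² + 11×5²]/(23) = 87.0870
s_p = 9.3320
SE = s_p×√(1/n₁ + 1/n₂) = 9.3320×√(1/13 + 1/12) = 3.7358
t = (x̄₁ - x̄₂)/SE = (44 - 52)/3.7358 = -2.1414
df = 23, t-critical = ±2.807
Decision: fail to reject H₀

Answer: t = -2.1414, fail to reject H₀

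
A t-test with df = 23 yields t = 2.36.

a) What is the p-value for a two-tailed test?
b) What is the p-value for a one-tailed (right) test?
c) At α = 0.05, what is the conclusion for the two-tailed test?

Using t-distribution with df = 23:
a) Two-tailed: p = 2×P(T > 2.36) = 0.0271
b) One-tailed: p = P(T > 2.36) = 0.0136
c) 0.0271 < 0.05, reject H₀

Answer: a) 0.0271, b) 0.0136, c) reject H₀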